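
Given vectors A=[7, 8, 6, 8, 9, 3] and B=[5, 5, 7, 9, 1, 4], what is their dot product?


Dot product = sum of element-wise products
A[0]*B[0] = 7*5 = 35
A[1]*B[1] = 8*5 = 40
A[2]*B[2] = 6*7 = 42
A[3]*B[3] = 8*9 = 72
A[4]*B[4] = 9*1 = 9
A[5]*B[5] = 3*4 = 12
Sum = 35 + 40 + 42 + 72 + 9 + 12 = 210

210


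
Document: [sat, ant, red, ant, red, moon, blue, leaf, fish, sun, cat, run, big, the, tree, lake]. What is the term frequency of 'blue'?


Document has 16 words
Scanning for 'blue':
Found at positions: [6]
Count = 1

1


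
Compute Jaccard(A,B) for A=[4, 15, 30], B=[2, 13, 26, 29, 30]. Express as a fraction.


A intersect B = [30]
|A intersect B| = 1
A union B = [2, 4, 13, 15, 26, 29, 30]
|A union B| = 7
Jaccard = 1/7 = 1/7

1/7


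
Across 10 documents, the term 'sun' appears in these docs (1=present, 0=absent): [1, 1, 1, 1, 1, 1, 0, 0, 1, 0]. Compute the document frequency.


Checking each document for 'sun':
Doc 1: present
Doc 2: present
Doc 3: present
Doc 4: present
Doc 5: present
Doc 6: present
Doc 7: absent
Doc 8: absent
Doc 9: present
Doc 10: absent
df = sum of presences = 1 + 1 + 1 + 1 + 1 + 1 + 0 + 0 + 1 + 0 = 7

7


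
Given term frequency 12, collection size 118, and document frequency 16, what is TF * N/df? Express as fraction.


TF * (N/df)
= 12 * (118/16)
= 12 * 59/8
= 177/2

177/2


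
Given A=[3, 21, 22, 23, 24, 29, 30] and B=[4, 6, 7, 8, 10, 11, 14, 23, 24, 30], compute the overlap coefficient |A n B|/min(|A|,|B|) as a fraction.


A intersect B = [23, 24, 30]
|A intersect B| = 3
min(|A|, |B|) = min(7, 10) = 7
Overlap = 3 / 7 = 3/7

3/7


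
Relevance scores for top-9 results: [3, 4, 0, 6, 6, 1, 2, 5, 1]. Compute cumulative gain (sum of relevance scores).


Cumulative Gain = sum of relevance scores
Position 1: rel=3, running sum=3
Position 2: rel=4, running sum=7
Position 3: rel=0, running sum=7
Position 4: rel=6, running sum=13
Position 5: rel=6, running sum=19
Position 6: rel=1, running sum=20
Position 7: rel=2, running sum=22
Position 8: rel=5, running sum=27
Position 9: rel=1, running sum=28
CG = 28

28


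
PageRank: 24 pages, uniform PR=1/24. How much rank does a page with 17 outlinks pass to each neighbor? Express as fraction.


Initial PR = 1/24 = 1/24
Outlinks = 17
Contribution per link = PR / outlinks
= 1/24 / 17
= 1/408

1/408


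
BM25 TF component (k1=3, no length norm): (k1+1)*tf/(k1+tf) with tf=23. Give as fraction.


BM25 TF component = (k1+1)*tf / (k1+tf)
k1 = 3, tf = 23
Numerator = (3+1)*23 = 92
Denominator = 3 + 23 = 26
= 92/26 = 46/13

46/13


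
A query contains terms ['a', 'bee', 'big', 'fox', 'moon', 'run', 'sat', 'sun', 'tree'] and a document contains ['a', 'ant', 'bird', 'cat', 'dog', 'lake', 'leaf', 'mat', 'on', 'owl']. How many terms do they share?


Query terms: ['a', 'bee', 'big', 'fox', 'moon', 'run', 'sat', 'sun', 'tree']
Document terms: ['a', 'ant', 'bird', 'cat', 'dog', 'lake', 'leaf', 'mat', 'on', 'owl']
Common terms: ['a']
Overlap count = 1

1


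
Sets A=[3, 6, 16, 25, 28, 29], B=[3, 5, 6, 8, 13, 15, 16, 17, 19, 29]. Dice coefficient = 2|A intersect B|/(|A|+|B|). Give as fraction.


A intersect B = [3, 6, 16, 29]
|A intersect B| = 4
|A| = 6, |B| = 10
Dice = 2*4 / (6+10)
= 8 / 16 = 1/2

1/2


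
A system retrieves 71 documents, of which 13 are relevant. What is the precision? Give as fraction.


Precision = relevant_retrieved / total_retrieved
= 13 / 71
= 13 / (13 + 58)
= 13/71

13/71


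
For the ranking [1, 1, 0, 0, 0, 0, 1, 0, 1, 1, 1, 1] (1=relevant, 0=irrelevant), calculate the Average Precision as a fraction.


Computing P@k for each relevant position:
Position 1: relevant, P@1 = 1/1 = 1
Position 2: relevant, P@2 = 2/2 = 1
Position 3: not relevant
Position 4: not relevant
Position 5: not relevant
Position 6: not relevant
Position 7: relevant, P@7 = 3/7 = 3/7
Position 8: not relevant
Position 9: relevant, P@9 = 4/9 = 4/9
Position 10: relevant, P@10 = 5/10 = 1/2
Position 11: relevant, P@11 = 6/11 = 6/11
Position 12: relevant, P@12 = 7/12 = 7/12
Sum of P@k = 1 + 1 + 3/7 + 4/9 + 1/2 + 6/11 + 7/12 = 12479/2772
AP = 12479/2772 / 7 = 12479/19404

12479/19404


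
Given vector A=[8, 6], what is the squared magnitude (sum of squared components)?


|A|^2 = sum of squared components
A[0]^2 = 8^2 = 64
A[1]^2 = 6^2 = 36
Sum = 64 + 36 = 100

100


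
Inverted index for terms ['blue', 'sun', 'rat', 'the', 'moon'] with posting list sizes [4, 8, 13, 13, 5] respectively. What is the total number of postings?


Summing posting list sizes:
'blue': 4 postings
'sun': 8 postings
'rat': 13 postings
'the': 13 postings
'moon': 5 postings
Total = 4 + 8 + 13 + 13 + 5 = 43

43


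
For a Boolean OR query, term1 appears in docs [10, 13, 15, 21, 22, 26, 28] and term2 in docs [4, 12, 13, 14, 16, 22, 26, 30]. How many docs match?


Boolean OR: find union of posting lists
term1 docs: [10, 13, 15, 21, 22, 26, 28]
term2 docs: [4, 12, 13, 14, 16, 22, 26, 30]
Union: [4, 10, 12, 13, 14, 15, 16, 21, 22, 26, 28, 30]
|union| = 12

12


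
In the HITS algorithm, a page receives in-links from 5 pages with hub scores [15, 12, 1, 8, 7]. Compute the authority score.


Authority = sum of hub scores of in-linkers
In-link 1: hub score = 15
In-link 2: hub score = 12
In-link 3: hub score = 1
In-link 4: hub score = 8
In-link 5: hub score = 7
Authority = 15 + 12 + 1 + 8 + 7 = 43

43


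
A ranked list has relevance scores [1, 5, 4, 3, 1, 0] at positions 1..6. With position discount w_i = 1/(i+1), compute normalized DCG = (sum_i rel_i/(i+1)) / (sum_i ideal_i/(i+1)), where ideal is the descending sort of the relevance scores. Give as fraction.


Position discount weights w_i = 1/(i+1) for i=1..6:
Weights = [1/2, 1/3, 1/4, 1/5, 1/6, 1/7]
Actual relevance: [1, 5, 4, 3, 1, 0]
DCG = 1/2 + 5/3 + 4/4 + 3/5 + 1/6 + 0/7 = 59/15
Ideal relevance (sorted desc): [5, 4, 3, 1, 1, 0]
Ideal DCG = 5/2 + 4/3 + 3/4 + 1/5 + 1/6 + 0/7 = 99/20
nDCG = DCG / ideal_DCG = 59/15 / 99/20 = 236/297

236/297


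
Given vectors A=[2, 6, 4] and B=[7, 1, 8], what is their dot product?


Dot product = sum of element-wise products
A[0]*B[0] = 2*7 = 14
A[1]*B[1] = 6*1 = 6
A[2]*B[2] = 4*8 = 32
Sum = 14 + 6 + 32 = 52

52


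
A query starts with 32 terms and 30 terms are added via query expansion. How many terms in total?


Original terms: 32
Expansion terms: 30
Total = 32 + 30 = 62

62


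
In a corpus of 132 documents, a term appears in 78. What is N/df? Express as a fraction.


IDF ratio = N / df
= 132 / 78
= 22/13

22/13


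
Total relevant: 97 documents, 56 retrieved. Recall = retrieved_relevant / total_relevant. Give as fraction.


Recall = retrieved_relevant / total_relevant
= 56 / 97
= 56 / (56 + 41)
= 56/97

56/97


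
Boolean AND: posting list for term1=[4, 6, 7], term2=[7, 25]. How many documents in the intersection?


Boolean AND: find intersection of posting lists
term1 docs: [4, 6, 7]
term2 docs: [7, 25]
Intersection: [7]
|intersection| = 1

1


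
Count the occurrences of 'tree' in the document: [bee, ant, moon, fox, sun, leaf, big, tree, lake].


Document has 9 words
Scanning for 'tree':
Found at positions: [7]
Count = 1

1


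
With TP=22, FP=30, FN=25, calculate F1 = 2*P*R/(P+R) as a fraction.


F1 = 2 * P * R / (P + R)
P = TP/(TP+FP) = 22/52 = 11/26
R = TP/(TP+FN) = 22/47 = 22/47
2 * P * R = 2 * 11/26 * 22/47 = 242/611
P + R = 11/26 + 22/47 = 1089/1222
F1 = 242/611 / 1089/1222 = 4/9

4/9


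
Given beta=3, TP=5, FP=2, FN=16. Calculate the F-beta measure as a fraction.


P = TP/(TP+FP) = 5/7 = 5/7
R = TP/(TP+FN) = 5/21 = 5/21
beta^2 = 3^2 = 9
(1 + beta^2) = 10
Numerator = (1+beta^2)*P*R = 250/147
Denominator = beta^2*P + R = 45/7 + 5/21 = 20/3
F_beta = 25/98

25/98


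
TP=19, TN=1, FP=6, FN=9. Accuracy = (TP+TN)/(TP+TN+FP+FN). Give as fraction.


Accuracy = (TP + TN) / (TP + TN + FP + FN)
TP + TN = 19 + 1 = 20
Total = 19 + 1 + 6 + 9 = 35
Accuracy = 20 / 35 = 4/7

4/7


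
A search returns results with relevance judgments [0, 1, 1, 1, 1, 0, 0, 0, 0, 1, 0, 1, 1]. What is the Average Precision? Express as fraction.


Computing P@k for each relevant position:
Position 1: not relevant
Position 2: relevant, P@2 = 1/2 = 1/2
Position 3: relevant, P@3 = 2/3 = 2/3
Position 4: relevant, P@4 = 3/4 = 3/4
Position 5: relevant, P@5 = 4/5 = 4/5
Position 6: not relevant
Position 7: not relevant
Position 8: not relevant
Position 9: not relevant
Position 10: relevant, P@10 = 5/10 = 1/2
Position 11: not relevant
Position 12: relevant, P@12 = 6/12 = 1/2
Position 13: relevant, P@13 = 7/13 = 7/13
Sum of P@k = 1/2 + 2/3 + 3/4 + 4/5 + 1/2 + 1/2 + 7/13 = 3319/780
AP = 3319/780 / 7 = 3319/5460

3319/5460


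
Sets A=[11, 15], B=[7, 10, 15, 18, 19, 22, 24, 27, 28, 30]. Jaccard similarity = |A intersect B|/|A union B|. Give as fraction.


A intersect B = [15]
|A intersect B| = 1
A union B = [7, 10, 11, 15, 18, 19, 22, 24, 27, 28, 30]
|A union B| = 11
Jaccard = 1/11 = 1/11

1/11


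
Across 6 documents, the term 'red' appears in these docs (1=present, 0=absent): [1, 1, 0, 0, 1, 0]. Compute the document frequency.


Checking each document for 'red':
Doc 1: present
Doc 2: present
Doc 3: absent
Doc 4: absent
Doc 5: present
Doc 6: absent
df = sum of presences = 1 + 1 + 0 + 0 + 1 + 0 = 3

3


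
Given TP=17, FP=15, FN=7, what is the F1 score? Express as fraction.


F1 = 2 * P * R / (P + R)
P = TP/(TP+FP) = 17/32 = 17/32
R = TP/(TP+FN) = 17/24 = 17/24
2 * P * R = 2 * 17/32 * 17/24 = 289/384
P + R = 17/32 + 17/24 = 119/96
F1 = 289/384 / 119/96 = 17/28

17/28


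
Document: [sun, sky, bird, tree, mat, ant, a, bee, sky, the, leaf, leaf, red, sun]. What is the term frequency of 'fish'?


Document has 14 words
Scanning for 'fish':
Term not found in document
Count = 0

0


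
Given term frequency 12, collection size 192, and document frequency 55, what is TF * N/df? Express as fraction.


TF * (N/df)
= 12 * (192/55)
= 12 * 192/55
= 2304/55

2304/55


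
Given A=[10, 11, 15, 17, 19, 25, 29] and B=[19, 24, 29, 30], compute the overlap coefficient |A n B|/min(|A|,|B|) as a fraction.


A intersect B = [19, 29]
|A intersect B| = 2
min(|A|, |B|) = min(7, 4) = 4
Overlap = 2 / 4 = 1/2

1/2


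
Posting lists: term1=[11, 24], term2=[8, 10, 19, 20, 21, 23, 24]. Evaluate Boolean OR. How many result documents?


Boolean OR: find union of posting lists
term1 docs: [11, 24]
term2 docs: [8, 10, 19, 20, 21, 23, 24]
Union: [8, 10, 11, 19, 20, 21, 23, 24]
|union| = 8

8


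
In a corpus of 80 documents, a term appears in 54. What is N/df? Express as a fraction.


IDF ratio = N / df
= 80 / 54
= 40/27

40/27


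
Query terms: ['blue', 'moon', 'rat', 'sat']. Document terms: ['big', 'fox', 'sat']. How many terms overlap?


Query terms: ['blue', 'moon', 'rat', 'sat']
Document terms: ['big', 'fox', 'sat']
Common terms: ['sat']
Overlap count = 1

1


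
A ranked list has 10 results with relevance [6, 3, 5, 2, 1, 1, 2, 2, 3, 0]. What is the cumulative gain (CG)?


Cumulative Gain = sum of relevance scores
Position 1: rel=6, running sum=6
Position 2: rel=3, running sum=9
Position 3: rel=5, running sum=14
Position 4: rel=2, running sum=16
Position 5: rel=1, running sum=17
Position 6: rel=1, running sum=18
Position 7: rel=2, running sum=20
Position 8: rel=2, running sum=22
Position 9: rel=3, running sum=25
Position 10: rel=0, running sum=25
CG = 25

25


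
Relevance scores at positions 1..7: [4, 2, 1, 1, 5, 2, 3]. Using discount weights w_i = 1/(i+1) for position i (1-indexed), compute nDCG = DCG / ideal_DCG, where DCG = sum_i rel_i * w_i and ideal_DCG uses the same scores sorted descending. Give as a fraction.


Position discount weights w_i = 1/(i+1) for i=1..7:
Weights = [1/2, 1/3, 1/4, 1/5, 1/6, 1/7, 1/8]
Actual relevance: [4, 2, 1, 1, 5, 2, 3]
DCG = 4/2 + 2/3 + 1/4 + 1/5 + 5/6 + 2/7 + 3/8 = 1291/280
Ideal relevance (sorted desc): [5, 4, 3, 2, 2, 1, 1]
Ideal DCG = 5/2 + 4/3 + 3/4 + 2/5 + 2/6 + 1/7 + 1/8 = 4691/840
nDCG = DCG / ideal_DCG = 1291/280 / 4691/840 = 3873/4691

3873/4691


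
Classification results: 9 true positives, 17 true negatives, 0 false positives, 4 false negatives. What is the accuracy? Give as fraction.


Accuracy = (TP + TN) / (TP + TN + FP + FN)
TP + TN = 9 + 17 = 26
Total = 9 + 17 + 0 + 4 = 30
Accuracy = 26 / 30 = 13/15

13/15


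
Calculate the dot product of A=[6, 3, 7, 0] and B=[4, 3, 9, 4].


Dot product = sum of element-wise products
A[0]*B[0] = 6*4 = 24
A[1]*B[1] = 3*3 = 9
A[2]*B[2] = 7*9 = 63
A[3]*B[3] = 0*4 = 0
Sum = 24 + 9 + 63 + 0 = 96

96


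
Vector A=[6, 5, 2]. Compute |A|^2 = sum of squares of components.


|A|^2 = sum of squared components
A[0]^2 = 6^2 = 36
A[1]^2 = 5^2 = 25
A[2]^2 = 2^2 = 4
Sum = 36 + 25 + 4 = 65

65


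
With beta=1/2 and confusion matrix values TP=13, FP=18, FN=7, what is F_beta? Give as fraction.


P = TP/(TP+FP) = 13/31 = 13/31
R = TP/(TP+FN) = 13/20 = 13/20
beta^2 = 1/2^2 = 1/4
(1 + beta^2) = 5/4
Numerator = (1+beta^2)*P*R = 169/496
Denominator = beta^2*P + R = 13/124 + 13/20 = 117/155
F_beta = 65/144

65/144


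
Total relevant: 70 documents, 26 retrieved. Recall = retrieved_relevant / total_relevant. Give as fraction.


Recall = retrieved_relevant / total_relevant
= 26 / 70
= 26 / (26 + 44)
= 13/35

13/35


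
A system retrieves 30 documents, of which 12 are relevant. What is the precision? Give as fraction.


Precision = relevant_retrieved / total_retrieved
= 12 / 30
= 12 / (12 + 18)
= 2/5

2/5


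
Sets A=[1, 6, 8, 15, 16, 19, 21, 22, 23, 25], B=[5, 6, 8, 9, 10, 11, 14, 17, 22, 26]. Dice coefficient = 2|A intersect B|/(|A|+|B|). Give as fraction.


A intersect B = [6, 8, 22]
|A intersect B| = 3
|A| = 10, |B| = 10
Dice = 2*3 / (10+10)
= 6 / 20 = 3/10

3/10


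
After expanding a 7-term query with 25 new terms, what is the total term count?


Original terms: 7
Expansion terms: 25
Total = 7 + 25 = 32

32


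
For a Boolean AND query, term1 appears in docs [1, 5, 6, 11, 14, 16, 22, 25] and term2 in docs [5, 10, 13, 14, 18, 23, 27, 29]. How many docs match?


Boolean AND: find intersection of posting lists
term1 docs: [1, 5, 6, 11, 14, 16, 22, 25]
term2 docs: [5, 10, 13, 14, 18, 23, 27, 29]
Intersection: [5, 14]
|intersection| = 2

2


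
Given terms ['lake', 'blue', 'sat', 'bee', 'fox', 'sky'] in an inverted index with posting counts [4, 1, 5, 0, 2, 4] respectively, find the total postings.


Summing posting list sizes:
'lake': 4 postings
'blue': 1 postings
'sat': 5 postings
'bee': 0 postings
'fox': 2 postings
'sky': 4 postings
Total = 4 + 1 + 5 + 0 + 2 + 4 = 16

16


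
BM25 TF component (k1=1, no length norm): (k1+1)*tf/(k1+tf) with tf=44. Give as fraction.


BM25 TF component = (k1+1)*tf / (k1+tf)
k1 = 1, tf = 44
Numerator = (1+1)*44 = 88
Denominator = 1 + 44 = 45
= 88/45 = 88/45

88/45


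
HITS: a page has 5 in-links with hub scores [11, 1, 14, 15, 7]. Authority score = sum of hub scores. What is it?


Authority = sum of hub scores of in-linkers
In-link 1: hub score = 11
In-link 2: hub score = 1
In-link 3: hub score = 14
In-link 4: hub score = 15
In-link 5: hub score = 7
Authority = 11 + 1 + 14 + 15 + 7 = 48

48


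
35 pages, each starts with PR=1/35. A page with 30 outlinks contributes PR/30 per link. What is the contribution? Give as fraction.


Initial PR = 1/35 = 1/35
Outlinks = 30
Contribution per link = PR / outlinks
= 1/35 / 30
= 1/1050

1/1050


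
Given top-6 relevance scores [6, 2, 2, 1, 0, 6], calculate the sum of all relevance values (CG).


Cumulative Gain = sum of relevance scores
Position 1: rel=6, running sum=6
Position 2: rel=2, running sum=8
Position 3: rel=2, running sum=10
Position 4: rel=1, running sum=11
Position 5: rel=0, running sum=11
Position 6: rel=6, running sum=17
CG = 17

17


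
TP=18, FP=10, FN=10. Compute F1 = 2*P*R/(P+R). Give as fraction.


F1 = 2 * P * R / (P + R)
P = TP/(TP+FP) = 18/28 = 9/14
R = TP/(TP+FN) = 18/28 = 9/14
2 * P * R = 2 * 9/14 * 9/14 = 81/98
P + R = 9/14 + 9/14 = 9/7
F1 = 81/98 / 9/7 = 9/14

9/14


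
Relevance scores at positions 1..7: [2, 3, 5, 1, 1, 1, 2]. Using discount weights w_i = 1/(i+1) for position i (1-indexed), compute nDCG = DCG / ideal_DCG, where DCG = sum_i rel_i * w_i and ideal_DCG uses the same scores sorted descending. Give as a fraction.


Position discount weights w_i = 1/(i+1) for i=1..7:
Weights = [1/2, 1/3, 1/4, 1/5, 1/6, 1/7, 1/8]
Actual relevance: [2, 3, 5, 1, 1, 1, 2]
DCG = 2/2 + 3/3 + 5/4 + 1/5 + 1/6 + 1/7 + 2/8 = 421/105
Ideal relevance (sorted desc): [5, 3, 2, 2, 1, 1, 1]
Ideal DCG = 5/2 + 3/3 + 2/4 + 2/5 + 1/6 + 1/7 + 1/8 = 4061/840
nDCG = DCG / ideal_DCG = 421/105 / 4061/840 = 3368/4061

3368/4061


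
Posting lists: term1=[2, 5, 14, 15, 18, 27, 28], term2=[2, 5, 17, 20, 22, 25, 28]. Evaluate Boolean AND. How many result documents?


Boolean AND: find intersection of posting lists
term1 docs: [2, 5, 14, 15, 18, 27, 28]
term2 docs: [2, 5, 17, 20, 22, 25, 28]
Intersection: [2, 5, 28]
|intersection| = 3

3


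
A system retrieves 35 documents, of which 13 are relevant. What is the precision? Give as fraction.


Precision = relevant_retrieved / total_retrieved
= 13 / 35
= 13 / (13 + 22)
= 13/35

13/35


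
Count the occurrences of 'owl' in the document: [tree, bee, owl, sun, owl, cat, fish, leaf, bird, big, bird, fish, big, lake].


Document has 14 words
Scanning for 'owl':
Found at positions: [2, 4]
Count = 2

2


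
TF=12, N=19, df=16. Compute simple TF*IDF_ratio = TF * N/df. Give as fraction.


TF * (N/df)
= 12 * (19/16)
= 12 * 19/16
= 57/4

57/4


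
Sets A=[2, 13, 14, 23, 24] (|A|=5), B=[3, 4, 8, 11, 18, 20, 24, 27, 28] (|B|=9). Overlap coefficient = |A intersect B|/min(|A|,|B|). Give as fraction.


A intersect B = [24]
|A intersect B| = 1
min(|A|, |B|) = min(5, 9) = 5
Overlap = 1 / 5 = 1/5

1/5


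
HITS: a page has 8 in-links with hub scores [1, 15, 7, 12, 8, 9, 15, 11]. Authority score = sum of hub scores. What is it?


Authority = sum of hub scores of in-linkers
In-link 1: hub score = 1
In-link 2: hub score = 15
In-link 3: hub score = 7
In-link 4: hub score = 12
In-link 5: hub score = 8
In-link 6: hub score = 9
In-link 7: hub score = 15
In-link 8: hub score = 11
Authority = 1 + 15 + 7 + 12 + 8 + 9 + 15 + 11 = 78

78


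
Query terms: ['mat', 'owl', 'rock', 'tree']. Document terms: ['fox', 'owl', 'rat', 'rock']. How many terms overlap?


Query terms: ['mat', 'owl', 'rock', 'tree']
Document terms: ['fox', 'owl', 'rat', 'rock']
Common terms: ['owl', 'rock']
Overlap count = 2

2


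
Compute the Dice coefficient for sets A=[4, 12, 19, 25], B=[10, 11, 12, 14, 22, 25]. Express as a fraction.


A intersect B = [12, 25]
|A intersect B| = 2
|A| = 4, |B| = 6
Dice = 2*2 / (4+6)
= 4 / 10 = 2/5

2/5


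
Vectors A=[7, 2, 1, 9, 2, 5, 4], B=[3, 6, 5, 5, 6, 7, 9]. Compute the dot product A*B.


Dot product = sum of element-wise products
A[0]*B[0] = 7*3 = 21
A[1]*B[1] = 2*6 = 12
A[2]*B[2] = 1*5 = 5
A[3]*B[3] = 9*5 = 45
A[4]*B[4] = 2*6 = 12
A[5]*B[5] = 5*7 = 35
A[6]*B[6] = 4*9 = 36
Sum = 21 + 12 + 5 + 45 + 12 + 35 + 36 = 166

166


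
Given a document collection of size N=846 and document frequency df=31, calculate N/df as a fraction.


IDF ratio = N / df
= 846 / 31
= 846/31

846/31


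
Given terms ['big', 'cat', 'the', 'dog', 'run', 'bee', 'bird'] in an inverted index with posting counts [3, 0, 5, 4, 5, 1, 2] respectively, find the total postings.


Summing posting list sizes:
'big': 3 postings
'cat': 0 postings
'the': 5 postings
'dog': 4 postings
'run': 5 postings
'bee': 1 postings
'bird': 2 postings
Total = 3 + 0 + 5 + 4 + 5 + 1 + 2 = 20

20


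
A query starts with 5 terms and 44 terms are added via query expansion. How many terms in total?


Original terms: 5
Expansion terms: 44
Total = 5 + 44 = 49

49


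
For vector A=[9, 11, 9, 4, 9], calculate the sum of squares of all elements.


|A|^2 = sum of squared components
A[0]^2 = 9^2 = 81
A[1]^2 = 11^2 = 121
A[2]^2 = 9^2 = 81
A[3]^2 = 4^2 = 16
A[4]^2 = 9^2 = 81
Sum = 81 + 121 + 81 + 16 + 81 = 380

380


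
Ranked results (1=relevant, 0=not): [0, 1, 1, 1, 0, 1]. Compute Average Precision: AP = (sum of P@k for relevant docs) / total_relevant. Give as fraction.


Computing P@k for each relevant position:
Position 1: not relevant
Position 2: relevant, P@2 = 1/2 = 1/2
Position 3: relevant, P@3 = 2/3 = 2/3
Position 4: relevant, P@4 = 3/4 = 3/4
Position 5: not relevant
Position 6: relevant, P@6 = 4/6 = 2/3
Sum of P@k = 1/2 + 2/3 + 3/4 + 2/3 = 31/12
AP = 31/12 / 4 = 31/48

31/48


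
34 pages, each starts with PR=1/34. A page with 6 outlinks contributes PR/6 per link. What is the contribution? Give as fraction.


Initial PR = 1/34 = 1/34
Outlinks = 6
Contribution per link = PR / outlinks
= 1/34 / 6
= 1/204

1/204


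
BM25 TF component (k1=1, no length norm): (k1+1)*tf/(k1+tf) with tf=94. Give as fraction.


BM25 TF component = (k1+1)*tf / (k1+tf)
k1 = 1, tf = 94
Numerator = (1+1)*94 = 188
Denominator = 1 + 94 = 95
= 188/95 = 188/95

188/95


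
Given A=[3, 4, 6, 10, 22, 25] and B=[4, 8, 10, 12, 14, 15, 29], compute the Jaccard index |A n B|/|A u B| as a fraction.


A intersect B = [4, 10]
|A intersect B| = 2
A union B = [3, 4, 6, 8, 10, 12, 14, 15, 22, 25, 29]
|A union B| = 11
Jaccard = 2/11 = 2/11

2/11


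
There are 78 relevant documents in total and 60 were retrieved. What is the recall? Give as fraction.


Recall = retrieved_relevant / total_relevant
= 60 / 78
= 60 / (60 + 18)
= 10/13

10/13


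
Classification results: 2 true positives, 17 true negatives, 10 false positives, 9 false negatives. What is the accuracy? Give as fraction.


Accuracy = (TP + TN) / (TP + TN + FP + FN)
TP + TN = 2 + 17 = 19
Total = 2 + 17 + 10 + 9 = 38
Accuracy = 19 / 38 = 1/2

1/2


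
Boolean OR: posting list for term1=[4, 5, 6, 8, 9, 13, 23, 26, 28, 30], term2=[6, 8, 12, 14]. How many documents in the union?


Boolean OR: find union of posting lists
term1 docs: [4, 5, 6, 8, 9, 13, 23, 26, 28, 30]
term2 docs: [6, 8, 12, 14]
Union: [4, 5, 6, 8, 9, 12, 13, 14, 23, 26, 28, 30]
|union| = 12

12


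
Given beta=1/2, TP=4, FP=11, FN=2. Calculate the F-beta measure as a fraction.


P = TP/(TP+FP) = 4/15 = 4/15
R = TP/(TP+FN) = 4/6 = 2/3
beta^2 = 1/2^2 = 1/4
(1 + beta^2) = 5/4
Numerator = (1+beta^2)*P*R = 2/9
Denominator = beta^2*P + R = 1/15 + 2/3 = 11/15
F_beta = 10/33

10/33


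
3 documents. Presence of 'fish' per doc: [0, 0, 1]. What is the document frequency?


Checking each document for 'fish':
Doc 1: absent
Doc 2: absent
Doc 3: present
df = sum of presences = 0 + 0 + 1 = 1

1


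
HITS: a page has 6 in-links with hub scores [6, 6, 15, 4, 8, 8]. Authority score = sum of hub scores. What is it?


Authority = sum of hub scores of in-linkers
In-link 1: hub score = 6
In-link 2: hub score = 6
In-link 3: hub score = 15
In-link 4: hub score = 4
In-link 5: hub score = 8
In-link 6: hub score = 8
Authority = 6 + 6 + 15 + 4 + 8 + 8 = 47

47


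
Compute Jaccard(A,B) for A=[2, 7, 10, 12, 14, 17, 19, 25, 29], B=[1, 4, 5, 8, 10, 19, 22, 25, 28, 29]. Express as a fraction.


A intersect B = [10, 19, 25, 29]
|A intersect B| = 4
A union B = [1, 2, 4, 5, 7, 8, 10, 12, 14, 17, 19, 22, 25, 28, 29]
|A union B| = 15
Jaccard = 4/15 = 4/15

4/15


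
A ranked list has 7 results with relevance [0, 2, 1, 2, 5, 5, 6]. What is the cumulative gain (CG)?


Cumulative Gain = sum of relevance scores
Position 1: rel=0, running sum=0
Position 2: rel=2, running sum=2
Position 3: rel=1, running sum=3
Position 4: rel=2, running sum=5
Position 5: rel=5, running sum=10
Position 6: rel=5, running sum=15
Position 7: rel=6, running sum=21
CG = 21

21


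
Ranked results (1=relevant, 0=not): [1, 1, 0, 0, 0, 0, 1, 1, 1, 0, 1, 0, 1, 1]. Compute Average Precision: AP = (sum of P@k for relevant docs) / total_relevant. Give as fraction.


Computing P@k for each relevant position:
Position 1: relevant, P@1 = 1/1 = 1
Position 2: relevant, P@2 = 2/2 = 1
Position 3: not relevant
Position 4: not relevant
Position 5: not relevant
Position 6: not relevant
Position 7: relevant, P@7 = 3/7 = 3/7
Position 8: relevant, P@8 = 4/8 = 1/2
Position 9: relevant, P@9 = 5/9 = 5/9
Position 10: not relevant
Position 11: relevant, P@11 = 6/11 = 6/11
Position 12: not relevant
Position 13: relevant, P@13 = 7/13 = 7/13
Position 14: relevant, P@14 = 8/14 = 4/7
Sum of P@k = 1 + 1 + 3/7 + 1/2 + 5/9 + 6/11 + 7/13 + 4/7 = 13229/2574
AP = 13229/2574 / 8 = 13229/20592

13229/20592


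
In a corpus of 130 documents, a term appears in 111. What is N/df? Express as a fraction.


IDF ratio = N / df
= 130 / 111
= 130/111

130/111


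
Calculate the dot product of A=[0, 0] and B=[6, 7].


Dot product = sum of element-wise products
A[0]*B[0] = 0*6 = 0
A[1]*B[1] = 0*7 = 0
Sum = 0 + 0 = 0

0


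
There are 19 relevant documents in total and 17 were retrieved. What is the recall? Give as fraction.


Recall = retrieved_relevant / total_relevant
= 17 / 19
= 17 / (17 + 2)
= 17/19

17/19


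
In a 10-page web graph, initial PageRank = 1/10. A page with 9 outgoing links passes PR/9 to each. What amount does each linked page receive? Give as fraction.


Initial PR = 1/10 = 1/10
Outlinks = 9
Contribution per link = PR / outlinks
= 1/10 / 9
= 1/90

1/90


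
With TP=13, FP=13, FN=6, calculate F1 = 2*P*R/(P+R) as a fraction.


F1 = 2 * P * R / (P + R)
P = TP/(TP+FP) = 13/26 = 1/2
R = TP/(TP+FN) = 13/19 = 13/19
2 * P * R = 2 * 1/2 * 13/19 = 13/19
P + R = 1/2 + 13/19 = 45/38
F1 = 13/19 / 45/38 = 26/45

26/45


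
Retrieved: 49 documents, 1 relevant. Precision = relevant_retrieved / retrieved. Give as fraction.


Precision = relevant_retrieved / total_retrieved
= 1 / 49
= 1 / (1 + 48)
= 1/49

1/49


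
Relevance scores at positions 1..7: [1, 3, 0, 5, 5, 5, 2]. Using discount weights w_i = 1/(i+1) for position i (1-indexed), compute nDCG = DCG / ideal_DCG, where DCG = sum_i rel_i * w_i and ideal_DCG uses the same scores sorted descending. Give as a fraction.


Position discount weights w_i = 1/(i+1) for i=1..7:
Weights = [1/2, 1/3, 1/4, 1/5, 1/6, 1/7, 1/8]
Actual relevance: [1, 3, 0, 5, 5, 5, 2]
DCG = 1/2 + 3/3 + 0/4 + 5/5 + 5/6 + 5/7 + 2/8 = 361/84
Ideal relevance (sorted desc): [5, 5, 5, 3, 2, 1, 0]
Ideal DCG = 5/2 + 5/3 + 5/4 + 3/5 + 2/6 + 1/7 + 0/8 = 909/140
nDCG = DCG / ideal_DCG = 361/84 / 909/140 = 1805/2727

1805/2727


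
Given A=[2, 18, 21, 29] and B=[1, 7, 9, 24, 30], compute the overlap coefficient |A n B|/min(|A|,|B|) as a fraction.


A intersect B = []
|A intersect B| = 0
min(|A|, |B|) = min(4, 5) = 4
Overlap = 0 / 4 = 0

0


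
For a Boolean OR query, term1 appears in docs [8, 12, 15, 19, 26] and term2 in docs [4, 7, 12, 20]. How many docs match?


Boolean OR: find union of posting lists
term1 docs: [8, 12, 15, 19, 26]
term2 docs: [4, 7, 12, 20]
Union: [4, 7, 8, 12, 15, 19, 20, 26]
|union| = 8

8


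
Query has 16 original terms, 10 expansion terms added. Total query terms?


Original terms: 16
Expansion terms: 10
Total = 16 + 10 = 26

26


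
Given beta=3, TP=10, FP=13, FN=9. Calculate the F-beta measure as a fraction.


P = TP/(TP+FP) = 10/23 = 10/23
R = TP/(TP+FN) = 10/19 = 10/19
beta^2 = 3^2 = 9
(1 + beta^2) = 10
Numerator = (1+beta^2)*P*R = 1000/437
Denominator = beta^2*P + R = 90/23 + 10/19 = 1940/437
F_beta = 50/97

50/97


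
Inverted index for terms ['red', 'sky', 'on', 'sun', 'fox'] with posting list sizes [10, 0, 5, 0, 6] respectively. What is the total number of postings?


Summing posting list sizes:
'red': 10 postings
'sky': 0 postings
'on': 5 postings
'sun': 0 postings
'fox': 6 postings
Total = 10 + 0 + 5 + 0 + 6 = 21

21


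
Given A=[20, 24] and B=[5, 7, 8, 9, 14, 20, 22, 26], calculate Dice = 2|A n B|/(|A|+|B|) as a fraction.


A intersect B = [20]
|A intersect B| = 1
|A| = 2, |B| = 8
Dice = 2*1 / (2+8)
= 2 / 10 = 1/5

1/5


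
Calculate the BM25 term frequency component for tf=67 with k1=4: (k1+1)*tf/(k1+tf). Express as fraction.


BM25 TF component = (k1+1)*tf / (k1+tf)
k1 = 4, tf = 67
Numerator = (4+1)*67 = 335
Denominator = 4 + 67 = 71
= 335/71 = 335/71

335/71


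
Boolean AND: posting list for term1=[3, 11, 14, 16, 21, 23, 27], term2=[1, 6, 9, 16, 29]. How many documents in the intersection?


Boolean AND: find intersection of posting lists
term1 docs: [3, 11, 14, 16, 21, 23, 27]
term2 docs: [1, 6, 9, 16, 29]
Intersection: [16]
|intersection| = 1

1


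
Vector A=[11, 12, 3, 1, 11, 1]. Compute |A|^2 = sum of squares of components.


|A|^2 = sum of squared components
A[0]^2 = 11^2 = 121
A[1]^2 = 12^2 = 144
A[2]^2 = 3^2 = 9
A[3]^2 = 1^2 = 1
A[4]^2 = 11^2 = 121
A[5]^2 = 1^2 = 1
Sum = 121 + 144 + 9 + 1 + 121 + 1 = 397

397


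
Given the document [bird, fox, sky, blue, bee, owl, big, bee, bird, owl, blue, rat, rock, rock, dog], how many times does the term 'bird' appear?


Document has 15 words
Scanning for 'bird':
Found at positions: [0, 8]
Count = 2

2


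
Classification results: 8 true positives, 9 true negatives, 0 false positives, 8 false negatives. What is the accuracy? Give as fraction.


Accuracy = (TP + TN) / (TP + TN + FP + FN)
TP + TN = 8 + 9 = 17
Total = 8 + 9 + 0 + 8 = 25
Accuracy = 17 / 25 = 17/25

17/25


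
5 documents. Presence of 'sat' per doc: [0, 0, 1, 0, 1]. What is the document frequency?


Checking each document for 'sat':
Doc 1: absent
Doc 2: absent
Doc 3: present
Doc 4: absent
Doc 5: present
df = sum of presences = 0 + 0 + 1 + 0 + 1 = 2

2


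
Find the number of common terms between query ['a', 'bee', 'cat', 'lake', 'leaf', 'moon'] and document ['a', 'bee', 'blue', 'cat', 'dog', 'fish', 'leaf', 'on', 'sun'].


Query terms: ['a', 'bee', 'cat', 'lake', 'leaf', 'moon']
Document terms: ['a', 'bee', 'blue', 'cat', 'dog', 'fish', 'leaf', 'on', 'sun']
Common terms: ['a', 'bee', 'cat', 'leaf']
Overlap count = 4

4


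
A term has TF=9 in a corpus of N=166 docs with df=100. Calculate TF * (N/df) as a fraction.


TF * (N/df)
= 9 * (166/100)
= 9 * 83/50
= 747/50

747/50


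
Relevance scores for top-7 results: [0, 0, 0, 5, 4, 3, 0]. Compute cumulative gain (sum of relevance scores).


Cumulative Gain = sum of relevance scores
Position 1: rel=0, running sum=0
Position 2: rel=0, running sum=0
Position 3: rel=0, running sum=0
Position 4: rel=5, running sum=5
Position 5: rel=4, running sum=9
Position 6: rel=3, running sum=12
Position 7: rel=0, running sum=12
CG = 12

12


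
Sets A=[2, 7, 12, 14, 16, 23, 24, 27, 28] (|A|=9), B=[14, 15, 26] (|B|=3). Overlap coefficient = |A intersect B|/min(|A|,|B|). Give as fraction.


A intersect B = [14]
|A intersect B| = 1
min(|A|, |B|) = min(9, 3) = 3
Overlap = 1 / 3 = 1/3

1/3


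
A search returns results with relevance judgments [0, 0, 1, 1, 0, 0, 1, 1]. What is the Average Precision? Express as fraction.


Computing P@k for each relevant position:
Position 1: not relevant
Position 2: not relevant
Position 3: relevant, P@3 = 1/3 = 1/3
Position 4: relevant, P@4 = 2/4 = 1/2
Position 5: not relevant
Position 6: not relevant
Position 7: relevant, P@7 = 3/7 = 3/7
Position 8: relevant, P@8 = 4/8 = 1/2
Sum of P@k = 1/3 + 1/2 + 3/7 + 1/2 = 37/21
AP = 37/21 / 4 = 37/84

37/84


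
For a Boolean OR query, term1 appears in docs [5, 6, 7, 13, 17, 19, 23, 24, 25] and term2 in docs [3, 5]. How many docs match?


Boolean OR: find union of posting lists
term1 docs: [5, 6, 7, 13, 17, 19, 23, 24, 25]
term2 docs: [3, 5]
Union: [3, 5, 6, 7, 13, 17, 19, 23, 24, 25]
|union| = 10

10


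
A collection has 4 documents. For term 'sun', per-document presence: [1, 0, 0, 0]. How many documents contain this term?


Checking each document for 'sun':
Doc 1: present
Doc 2: absent
Doc 3: absent
Doc 4: absent
df = sum of presences = 1 + 0 + 0 + 0 = 1

1


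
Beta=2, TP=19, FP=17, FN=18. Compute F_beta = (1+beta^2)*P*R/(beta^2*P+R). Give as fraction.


P = TP/(TP+FP) = 19/36 = 19/36
R = TP/(TP+FN) = 19/37 = 19/37
beta^2 = 2^2 = 4
(1 + beta^2) = 5
Numerator = (1+beta^2)*P*R = 1805/1332
Denominator = beta^2*P + R = 19/9 + 19/37 = 874/333
F_beta = 95/184

95/184


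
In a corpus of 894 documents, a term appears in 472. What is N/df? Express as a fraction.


IDF ratio = N / df
= 894 / 472
= 447/236

447/236


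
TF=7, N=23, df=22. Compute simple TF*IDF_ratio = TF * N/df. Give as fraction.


TF * (N/df)
= 7 * (23/22)
= 7 * 23/22
= 161/22

161/22


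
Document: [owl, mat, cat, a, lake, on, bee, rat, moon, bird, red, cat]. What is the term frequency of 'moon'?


Document has 12 words
Scanning for 'moon':
Found at positions: [8]
Count = 1

1


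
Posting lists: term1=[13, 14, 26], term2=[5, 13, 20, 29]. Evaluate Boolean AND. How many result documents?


Boolean AND: find intersection of posting lists
term1 docs: [13, 14, 26]
term2 docs: [5, 13, 20, 29]
Intersection: [13]
|intersection| = 1

1


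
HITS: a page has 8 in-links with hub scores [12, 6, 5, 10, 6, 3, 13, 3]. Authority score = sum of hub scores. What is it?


Authority = sum of hub scores of in-linkers
In-link 1: hub score = 12
In-link 2: hub score = 6
In-link 3: hub score = 5
In-link 4: hub score = 10
In-link 5: hub score = 6
In-link 6: hub score = 3
In-link 7: hub score = 13
In-link 8: hub score = 3
Authority = 12 + 6 + 5 + 10 + 6 + 3 + 13 + 3 = 58

58


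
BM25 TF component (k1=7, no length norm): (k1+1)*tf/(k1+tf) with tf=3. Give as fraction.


BM25 TF component = (k1+1)*tf / (k1+tf)
k1 = 7, tf = 3
Numerator = (7+1)*3 = 24
Denominator = 7 + 3 = 10
= 24/10 = 12/5

12/5


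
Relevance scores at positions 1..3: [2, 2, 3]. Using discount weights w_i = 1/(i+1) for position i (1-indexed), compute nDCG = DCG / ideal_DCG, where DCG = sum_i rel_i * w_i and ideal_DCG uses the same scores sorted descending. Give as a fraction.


Position discount weights w_i = 1/(i+1) for i=1..3:
Weights = [1/2, 1/3, 1/4]
Actual relevance: [2, 2, 3]
DCG = 2/2 + 2/3 + 3/4 = 29/12
Ideal relevance (sorted desc): [3, 2, 2]
Ideal DCG = 3/2 + 2/3 + 2/4 = 8/3
nDCG = DCG / ideal_DCG = 29/12 / 8/3 = 29/32

29/32


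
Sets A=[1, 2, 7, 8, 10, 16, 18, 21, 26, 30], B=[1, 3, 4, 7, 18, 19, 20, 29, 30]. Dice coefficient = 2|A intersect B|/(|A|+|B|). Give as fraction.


A intersect B = [1, 7, 18, 30]
|A intersect B| = 4
|A| = 10, |B| = 9
Dice = 2*4 / (10+9)
= 8 / 19 = 8/19

8/19


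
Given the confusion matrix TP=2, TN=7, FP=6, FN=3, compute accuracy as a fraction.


Accuracy = (TP + TN) / (TP + TN + FP + FN)
TP + TN = 2 + 7 = 9
Total = 2 + 7 + 6 + 3 = 18
Accuracy = 9 / 18 = 1/2

1/2


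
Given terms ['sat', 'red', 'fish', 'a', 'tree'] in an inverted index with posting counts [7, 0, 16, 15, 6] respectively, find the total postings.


Summing posting list sizes:
'sat': 7 postings
'red': 0 postings
'fish': 16 postings
'a': 15 postings
'tree': 6 postings
Total = 7 + 0 + 16 + 15 + 6 = 44

44


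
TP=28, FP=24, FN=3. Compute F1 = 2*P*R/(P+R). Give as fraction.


F1 = 2 * P * R / (P + R)
P = TP/(TP+FP) = 28/52 = 7/13
R = TP/(TP+FN) = 28/31 = 28/31
2 * P * R = 2 * 7/13 * 28/31 = 392/403
P + R = 7/13 + 28/31 = 581/403
F1 = 392/403 / 581/403 = 56/83

56/83


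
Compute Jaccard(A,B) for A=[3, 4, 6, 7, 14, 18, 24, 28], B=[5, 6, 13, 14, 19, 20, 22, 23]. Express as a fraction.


A intersect B = [6, 14]
|A intersect B| = 2
A union B = [3, 4, 5, 6, 7, 13, 14, 18, 19, 20, 22, 23, 24, 28]
|A union B| = 14
Jaccard = 2/14 = 1/7

1/7


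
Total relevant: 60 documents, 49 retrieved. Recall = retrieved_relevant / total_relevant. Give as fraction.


Recall = retrieved_relevant / total_relevant
= 49 / 60
= 49 / (49 + 11)
= 49/60

49/60


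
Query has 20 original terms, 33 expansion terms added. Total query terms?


Original terms: 20
Expansion terms: 33
Total = 20 + 33 = 53

53


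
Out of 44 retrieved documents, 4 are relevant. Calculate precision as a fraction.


Precision = relevant_retrieved / total_retrieved
= 4 / 44
= 4 / (4 + 40)
= 1/11

1/11


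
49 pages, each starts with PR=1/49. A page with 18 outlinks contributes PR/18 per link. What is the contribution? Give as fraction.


Initial PR = 1/49 = 1/49
Outlinks = 18
Contribution per link = PR / outlinks
= 1/49 / 18
= 1/882

1/882


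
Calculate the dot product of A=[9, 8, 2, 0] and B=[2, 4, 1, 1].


Dot product = sum of element-wise products
A[0]*B[0] = 9*2 = 18
A[1]*B[1] = 8*4 = 32
A[2]*B[2] = 2*1 = 2
A[3]*B[3] = 0*1 = 0
Sum = 18 + 32 + 2 + 0 = 52

52


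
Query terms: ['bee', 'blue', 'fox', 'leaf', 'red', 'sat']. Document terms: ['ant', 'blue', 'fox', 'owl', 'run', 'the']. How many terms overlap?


Query terms: ['bee', 'blue', 'fox', 'leaf', 'red', 'sat']
Document terms: ['ant', 'blue', 'fox', 'owl', 'run', 'the']
Common terms: ['blue', 'fox']
Overlap count = 2

2


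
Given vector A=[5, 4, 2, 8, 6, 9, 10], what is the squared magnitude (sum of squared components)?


|A|^2 = sum of squared components
A[0]^2 = 5^2 = 25
A[1]^2 = 4^2 = 16
A[2]^2 = 2^2 = 4
A[3]^2 = 8^2 = 64
A[4]^2 = 6^2 = 36
A[5]^2 = 9^2 = 81
A[6]^2 = 10^2 = 100
Sum = 25 + 16 + 4 + 64 + 36 + 81 + 100 = 326

326


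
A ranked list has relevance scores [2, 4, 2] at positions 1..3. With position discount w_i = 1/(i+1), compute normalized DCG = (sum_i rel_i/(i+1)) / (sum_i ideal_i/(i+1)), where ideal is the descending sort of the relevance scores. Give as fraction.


Position discount weights w_i = 1/(i+1) for i=1..3:
Weights = [1/2, 1/3, 1/4]
Actual relevance: [2, 4, 2]
DCG = 2/2 + 4/3 + 2/4 = 17/6
Ideal relevance (sorted desc): [4, 2, 2]
Ideal DCG = 4/2 + 2/3 + 2/4 = 19/6
nDCG = DCG / ideal_DCG = 17/6 / 19/6 = 17/19

17/19


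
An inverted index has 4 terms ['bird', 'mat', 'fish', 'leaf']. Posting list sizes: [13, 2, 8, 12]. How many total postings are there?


Summing posting list sizes:
'bird': 13 postings
'mat': 2 postings
'fish': 8 postings
'leaf': 12 postings
Total = 13 + 2 + 8 + 12 = 35

35


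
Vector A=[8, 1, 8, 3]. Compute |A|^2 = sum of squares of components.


|A|^2 = sum of squared components
A[0]^2 = 8^2 = 64
A[1]^2 = 1^2 = 1
A[2]^2 = 8^2 = 64
A[3]^2 = 3^2 = 9
Sum = 64 + 1 + 64 + 9 = 138

138


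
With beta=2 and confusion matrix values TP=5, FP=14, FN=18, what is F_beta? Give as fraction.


P = TP/(TP+FP) = 5/19 = 5/19
R = TP/(TP+FN) = 5/23 = 5/23
beta^2 = 2^2 = 4
(1 + beta^2) = 5
Numerator = (1+beta^2)*P*R = 125/437
Denominator = beta^2*P + R = 20/19 + 5/23 = 555/437
F_beta = 25/111

25/111


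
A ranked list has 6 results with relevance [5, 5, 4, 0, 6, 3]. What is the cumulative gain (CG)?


Cumulative Gain = sum of relevance scores
Position 1: rel=5, running sum=5
Position 2: rel=5, running sum=10
Position 3: rel=4, running sum=14
Position 4: rel=0, running sum=14
Position 5: rel=6, running sum=20
Position 6: rel=3, running sum=23
CG = 23

23


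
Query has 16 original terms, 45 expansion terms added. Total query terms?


Original terms: 16
Expansion terms: 45
Total = 16 + 45 = 61

61


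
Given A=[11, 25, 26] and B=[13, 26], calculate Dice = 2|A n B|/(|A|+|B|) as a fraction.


A intersect B = [26]
|A intersect B| = 1
|A| = 3, |B| = 2
Dice = 2*1 / (3+2)
= 2 / 5 = 2/5

2/5


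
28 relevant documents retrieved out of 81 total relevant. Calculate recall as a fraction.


Recall = retrieved_relevant / total_relevant
= 28 / 81
= 28 / (28 + 53)
= 28/81

28/81


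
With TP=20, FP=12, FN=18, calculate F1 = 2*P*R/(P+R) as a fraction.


F1 = 2 * P * R / (P + R)
P = TP/(TP+FP) = 20/32 = 5/8
R = TP/(TP+FN) = 20/38 = 10/19
2 * P * R = 2 * 5/8 * 10/19 = 25/38
P + R = 5/8 + 10/19 = 175/152
F1 = 25/38 / 175/152 = 4/7

4/7


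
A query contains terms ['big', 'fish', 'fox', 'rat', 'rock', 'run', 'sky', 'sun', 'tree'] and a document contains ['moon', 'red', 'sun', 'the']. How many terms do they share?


Query terms: ['big', 'fish', 'fox', 'rat', 'rock', 'run', 'sky', 'sun', 'tree']
Document terms: ['moon', 'red', 'sun', 'the']
Common terms: ['sun']
Overlap count = 1

1


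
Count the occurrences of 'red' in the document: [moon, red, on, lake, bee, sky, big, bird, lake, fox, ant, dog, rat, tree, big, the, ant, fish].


Document has 18 words
Scanning for 'red':
Found at positions: [1]
Count = 1

1
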